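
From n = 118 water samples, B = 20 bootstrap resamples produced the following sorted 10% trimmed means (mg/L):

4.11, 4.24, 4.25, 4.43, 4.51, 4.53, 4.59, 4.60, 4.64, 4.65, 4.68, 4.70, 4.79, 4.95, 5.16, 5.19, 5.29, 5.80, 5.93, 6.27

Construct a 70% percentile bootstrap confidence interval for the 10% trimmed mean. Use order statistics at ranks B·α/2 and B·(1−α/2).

(4.25, 5.29)

α = 0.30; lower rank = 20 × 0.150 = 3; upper rank = 20 × 0.850 = 17.
The 3rd smallest replicate is 4.25; the 17th is 5.29.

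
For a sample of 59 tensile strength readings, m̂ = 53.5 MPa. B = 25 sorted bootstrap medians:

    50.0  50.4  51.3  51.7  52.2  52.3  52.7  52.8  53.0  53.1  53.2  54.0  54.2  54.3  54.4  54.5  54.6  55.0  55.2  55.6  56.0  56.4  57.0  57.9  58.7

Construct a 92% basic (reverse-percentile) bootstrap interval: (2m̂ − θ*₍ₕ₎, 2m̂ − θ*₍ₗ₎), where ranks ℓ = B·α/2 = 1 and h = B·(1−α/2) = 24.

(49.1, 57.0)

Percentile endpoints at ranks 1 and 24: θ*₍1₎ = 50.0, θ*₍24₎ = 57.9.
Basic interval reflects these around m̂:
  lower = 2 × 53.5 − 57.9 = 49.1
  upper = 2 × 53.5 − 50.0 = 57.0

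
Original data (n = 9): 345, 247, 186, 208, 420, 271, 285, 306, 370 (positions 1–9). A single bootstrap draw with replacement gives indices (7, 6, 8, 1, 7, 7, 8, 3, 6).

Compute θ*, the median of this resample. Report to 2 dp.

Resample values: 285, 271, 306, 345, 285, 285, 306, 186, 271.
Sorted: 186, 271, 271, 285, 285, 285, 306, 306, 345
Median = middle value = 285.00

θ* = 285.00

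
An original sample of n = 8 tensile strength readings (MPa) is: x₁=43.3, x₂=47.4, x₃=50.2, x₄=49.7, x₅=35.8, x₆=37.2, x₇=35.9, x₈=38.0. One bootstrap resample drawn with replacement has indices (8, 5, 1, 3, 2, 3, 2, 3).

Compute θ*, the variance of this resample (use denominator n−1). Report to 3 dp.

Resample values: 38.0, 35.8, 43.3, 50.2, 47.4, 50.2, 47.4, 50.2.
Mean = 45.3125; sum of squared deviations = 228.3888
s² = 228.3888 / 7 = 32.6270

θ* = 32.627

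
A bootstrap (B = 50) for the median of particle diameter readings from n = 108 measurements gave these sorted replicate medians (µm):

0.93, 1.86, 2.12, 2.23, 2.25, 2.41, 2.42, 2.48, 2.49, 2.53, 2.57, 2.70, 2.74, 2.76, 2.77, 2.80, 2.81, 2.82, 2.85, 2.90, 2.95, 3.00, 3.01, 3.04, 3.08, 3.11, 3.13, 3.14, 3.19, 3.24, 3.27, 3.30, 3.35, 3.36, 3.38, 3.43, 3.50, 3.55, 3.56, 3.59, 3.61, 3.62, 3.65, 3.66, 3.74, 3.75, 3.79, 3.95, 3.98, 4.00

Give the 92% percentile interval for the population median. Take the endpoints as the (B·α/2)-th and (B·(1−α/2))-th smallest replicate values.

(1.86, 3.95)

α = 0.08; lower rank = 50 × 0.040 = 2; upper rank = 50 × 0.960 = 48.
The 2nd smallest replicate is 1.86; the 48th is 3.95.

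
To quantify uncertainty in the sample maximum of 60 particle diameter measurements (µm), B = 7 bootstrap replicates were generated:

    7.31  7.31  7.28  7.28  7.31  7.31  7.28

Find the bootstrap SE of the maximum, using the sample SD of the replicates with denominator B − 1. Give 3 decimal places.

SE* = 0.016

Bootstrap SE is the standard deviation of the 7 replicate maximums.
Mean of replicates: (7.31 + 7.31 + 7.28 + 7.28 + 7.31 + 7.31 + 7.28) / 7 = 51.08000 / 7 = 7.29714
Sum of squared deviations: (+0.01286)² + (+0.01286)² + (−0.01714)² + (−0.01714)² + (+0.01286)² + (+0.01286)² + (−0.01714)² = 0.00154
Variance = 0.00154 / 6 = 0.00026
SE* = √0.00026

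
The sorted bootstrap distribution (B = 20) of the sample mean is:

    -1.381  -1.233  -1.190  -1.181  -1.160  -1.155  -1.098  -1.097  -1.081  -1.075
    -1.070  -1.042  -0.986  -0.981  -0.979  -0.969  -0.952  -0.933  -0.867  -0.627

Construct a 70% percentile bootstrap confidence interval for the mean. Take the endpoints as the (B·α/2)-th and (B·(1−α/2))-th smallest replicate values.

(-1.190, -0.952)

α = 0.30; lower rank = 20 × 0.150 = 3; upper rank = 20 × 0.850 = 17.
The 3rd smallest replicate is -1.190; the 17th is -0.952.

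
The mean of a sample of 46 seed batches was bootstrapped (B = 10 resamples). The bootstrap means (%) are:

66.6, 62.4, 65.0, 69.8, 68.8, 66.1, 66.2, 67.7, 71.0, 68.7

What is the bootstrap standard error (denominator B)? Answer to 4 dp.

Bootstrap SE is the standard deviation of the 10 replicate means.
Mean of replicates: (66.6 + 62.4 + 65.0 + 69.8 + 68.8 + 66.1 + 66.2 + 67.7 + 71.0 + 68.7) / 10 = 672.30000 / 10 = 67.23000
Sum of squared deviations: (−0.63000)² + (−4.83000)² + (−2.23000)² + (+2.57000)² + (+1.57000)² + (−1.13000)² + (−1.03000)² + (+0.47000)² + (+3.77000)² + (+1.47000)² = 56.70100
Variance = 56.70100 / 10 = 5.67010
SE* = √5.67010

SE* = 2.3812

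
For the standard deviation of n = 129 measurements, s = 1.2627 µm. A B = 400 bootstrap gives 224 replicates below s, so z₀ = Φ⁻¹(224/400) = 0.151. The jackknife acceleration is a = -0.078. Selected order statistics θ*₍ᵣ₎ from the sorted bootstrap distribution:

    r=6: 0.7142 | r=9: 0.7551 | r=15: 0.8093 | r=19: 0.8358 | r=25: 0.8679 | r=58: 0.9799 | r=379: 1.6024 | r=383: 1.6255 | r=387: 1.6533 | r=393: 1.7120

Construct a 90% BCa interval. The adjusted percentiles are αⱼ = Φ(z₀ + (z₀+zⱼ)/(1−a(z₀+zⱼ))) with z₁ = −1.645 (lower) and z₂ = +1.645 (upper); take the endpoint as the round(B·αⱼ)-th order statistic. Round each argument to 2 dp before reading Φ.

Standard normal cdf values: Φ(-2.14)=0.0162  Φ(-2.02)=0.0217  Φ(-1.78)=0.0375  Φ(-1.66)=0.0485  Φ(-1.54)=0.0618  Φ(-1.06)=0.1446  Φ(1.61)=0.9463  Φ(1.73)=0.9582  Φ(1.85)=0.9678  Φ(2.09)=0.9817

Lower: z₀ + z₁ = 0.151 + (-1.645) = -1.494; 1 − a(z₀+z₁) = 1 − (-0.078)(-1.494) = 0.8835; argument = 0.151 + (-1.494)/0.8835 = -1.5401 → -1.54.
α₁ = Φ(-1.54) = 0.0618; rank = round(400 × 0.0618) = 25; θ*₍25₎ = 0.8679.
Upper: z₀ + z₂ = 1.796; 1 − a(z₀+z₂) = 1.1401; argument = 1.7263 → 1.73; α₂ = 0.9582; rank = 383; θ*₍383₎ = 1.6255.

(0.8679, 1.6255)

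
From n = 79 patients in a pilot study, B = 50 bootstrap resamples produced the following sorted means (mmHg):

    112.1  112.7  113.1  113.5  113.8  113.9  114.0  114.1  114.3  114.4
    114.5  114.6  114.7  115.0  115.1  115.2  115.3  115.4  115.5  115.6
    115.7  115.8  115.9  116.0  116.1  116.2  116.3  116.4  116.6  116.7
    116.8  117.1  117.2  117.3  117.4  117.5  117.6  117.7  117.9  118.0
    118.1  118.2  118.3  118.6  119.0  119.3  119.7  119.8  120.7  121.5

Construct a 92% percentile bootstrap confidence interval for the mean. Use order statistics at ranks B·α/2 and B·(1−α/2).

α = 0.08; lower rank = 50 × 0.040 = 2; upper rank = 50 × 0.960 = 48.
The 2nd smallest replicate is 112.7; the 48th is 119.8.

(112.7, 119.8)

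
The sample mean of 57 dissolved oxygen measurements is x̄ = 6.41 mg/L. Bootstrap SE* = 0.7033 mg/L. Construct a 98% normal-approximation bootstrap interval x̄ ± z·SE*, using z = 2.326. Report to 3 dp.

Margin = 2.326 × 0.7033 = 1.6359
Interval: 6.41 ± 1.6359

(4.774, 8.046)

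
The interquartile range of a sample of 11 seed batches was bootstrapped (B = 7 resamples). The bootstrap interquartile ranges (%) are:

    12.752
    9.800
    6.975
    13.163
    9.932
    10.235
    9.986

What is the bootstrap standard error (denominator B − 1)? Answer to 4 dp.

Bootstrap SE is the standard deviation of the 7 replicate interquartile ranges.
Mean of replicates: (12.752 + 9.800 + 6.975 + 13.163 + 9.932 + 10.235 + 9.986) / 7 = 72.84300 / 7 = 10.40614
Sum of squared deviations: (+2.34586)² + (−0.60614)² + (−3.43114)² + (+2.75686)² + (−0.47414)² + (−0.17114)² + (−0.42014)² = 25.67408
Variance = 25.67408 / 6 = 4.27901
SE* = √4.27901

SE* = 2.0686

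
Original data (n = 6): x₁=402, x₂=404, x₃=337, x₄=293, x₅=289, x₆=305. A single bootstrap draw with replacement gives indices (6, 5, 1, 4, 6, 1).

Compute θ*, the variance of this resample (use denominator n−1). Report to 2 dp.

Resample values: 305, 289, 402, 293, 305, 402.
Mean = 332.6667; sum of squared deviations = 14625.3333
s² = 14625.3333 / 5 = 2925.0667

θ* = 2925.07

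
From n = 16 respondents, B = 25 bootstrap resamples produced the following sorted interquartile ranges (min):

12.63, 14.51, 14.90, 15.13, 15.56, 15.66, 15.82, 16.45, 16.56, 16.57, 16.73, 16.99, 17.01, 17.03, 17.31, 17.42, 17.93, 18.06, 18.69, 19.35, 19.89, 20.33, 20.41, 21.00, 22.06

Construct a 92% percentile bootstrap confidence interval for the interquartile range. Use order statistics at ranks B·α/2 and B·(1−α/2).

(12.63, 21.00)

α = 0.08; lower rank = 25 × 0.040 = 1; upper rank = 25 × 0.960 = 24.
The 1st smallest replicate is 12.63; the 24th is 21.00.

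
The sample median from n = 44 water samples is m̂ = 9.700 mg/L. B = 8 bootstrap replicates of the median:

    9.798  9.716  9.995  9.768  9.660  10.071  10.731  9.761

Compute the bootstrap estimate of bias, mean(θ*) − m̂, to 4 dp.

mean(θ*) = (9.798 + 9.716 + 9.995 + 9.768 + 9.660 + 10.071 + 10.731 + 9.761) / 8 = 9.93750
bias = 9.93750 − 9.700

bias = +0.2375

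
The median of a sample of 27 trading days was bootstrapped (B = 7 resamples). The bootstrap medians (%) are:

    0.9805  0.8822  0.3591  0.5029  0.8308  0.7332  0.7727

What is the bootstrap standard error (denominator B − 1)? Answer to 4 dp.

SE* = 0.2186

Bootstrap SE is the standard deviation of the 7 replicate medians.
Mean of replicates: (0.9805 + 0.8822 + 0.3591 + 0.5029 + 0.8308 + 0.7332 + 0.7727) / 7 = 5.06140 / 7 = 0.72306
Sum of squared deviations: (+0.25744)² + (+0.15914)² + (−0.36396)² + (−0.22016)² + (+0.10774)² + (+0.01014)² + (+0.04964)² = 0.28671
Variance = 0.28671 / 6 = 0.04779
SE* = √0.04779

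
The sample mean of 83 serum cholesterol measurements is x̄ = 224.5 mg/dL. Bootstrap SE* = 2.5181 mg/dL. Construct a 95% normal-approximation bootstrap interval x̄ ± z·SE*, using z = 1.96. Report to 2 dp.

Margin = 1.96 × 2.5181 = 4.935
Interval: 224.5 ± 4.935

(219.56, 229.44)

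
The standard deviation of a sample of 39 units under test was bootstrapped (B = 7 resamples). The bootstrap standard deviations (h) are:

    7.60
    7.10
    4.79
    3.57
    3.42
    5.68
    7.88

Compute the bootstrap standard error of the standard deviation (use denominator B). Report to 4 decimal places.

Bootstrap SE is the standard deviation of the 7 replicate standard deviations.
Mean of replicates: (7.60 + 7.10 + 4.79 + 3.57 + 3.42 + 5.68 + 7.88) / 7 = 40.04000 / 7 = 5.72000
Sum of squared deviations: (+1.88000)² + (+1.38000)² + (−0.93000)² + (−2.15000)² + (−2.30000)² + (−0.04000)² + (+2.16000)² = 20.88340
Variance = 20.88340 / 7 = 2.98334
SE* = √2.98334

SE* = 1.7272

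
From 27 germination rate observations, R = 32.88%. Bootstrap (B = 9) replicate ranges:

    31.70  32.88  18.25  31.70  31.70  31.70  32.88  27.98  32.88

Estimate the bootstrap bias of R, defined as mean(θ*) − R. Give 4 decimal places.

bias = −2.6944

mean(θ*) = (31.70 + 32.88 + 18.25 + 31.70 + 31.70 + 31.70 + 32.88 + 27.98 + 32.88) / 9 = 30.18556
bias = 30.18556 − 32.88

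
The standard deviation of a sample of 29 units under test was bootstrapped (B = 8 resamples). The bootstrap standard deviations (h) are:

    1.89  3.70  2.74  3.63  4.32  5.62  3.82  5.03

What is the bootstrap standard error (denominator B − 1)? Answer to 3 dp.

SE* = 1.189

Bootstrap SE is the standard deviation of the 8 replicate standard deviations.
Mean of replicates: (1.89 + 3.70 + 2.74 + 3.63 + 4.32 + 5.62 + 3.82 + 5.03) / 8 = 30.7500 / 8 = 3.8438
Sum of squared deviations: (−1.9538)² + (−0.1437)² + (−1.1037)² + (−0.2138)² + (+0.4763)² + (+1.7763)² + (−0.0238)² + (+1.1863)² = 9.8914
Variance = 9.8914 / 7 = 1.4131
SE* = √1.4131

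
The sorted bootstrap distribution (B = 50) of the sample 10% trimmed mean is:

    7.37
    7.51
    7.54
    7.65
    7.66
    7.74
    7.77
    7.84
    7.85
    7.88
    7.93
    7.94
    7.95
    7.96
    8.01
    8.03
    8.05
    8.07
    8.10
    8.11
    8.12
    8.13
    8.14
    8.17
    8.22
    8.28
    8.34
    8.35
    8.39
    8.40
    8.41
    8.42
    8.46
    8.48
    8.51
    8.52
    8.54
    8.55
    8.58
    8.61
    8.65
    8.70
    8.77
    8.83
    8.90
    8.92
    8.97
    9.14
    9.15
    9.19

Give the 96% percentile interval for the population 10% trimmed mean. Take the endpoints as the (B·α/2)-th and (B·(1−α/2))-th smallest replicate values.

α = 0.04; lower rank = 50 × 0.020 = 1; upper rank = 50 × 0.980 = 49.
The 1st smallest replicate is 7.37; the 49th is 9.15.

(7.37, 9.15)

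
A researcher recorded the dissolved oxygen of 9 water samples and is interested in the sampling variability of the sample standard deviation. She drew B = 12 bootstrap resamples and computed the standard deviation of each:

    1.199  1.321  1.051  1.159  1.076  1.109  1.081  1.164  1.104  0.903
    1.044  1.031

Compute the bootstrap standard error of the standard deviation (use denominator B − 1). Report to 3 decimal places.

SE* = 0.103

Bootstrap SE is the standard deviation of the 12 replicate standard deviations.
Mean of replicates: (1.199 + 1.321 + 1.051 + 1.159 + 1.076 + 1.109 + 1.081 + 1.164 + 1.104 + 0.903 + 1.044 + 1.031) / 12 = 13.2420 / 12 = 1.1035
Sum of squared deviations: (+0.0955)² + (+0.2175)² + (−0.0525)² + (+0.0555)² + (−0.0275)² + (+0.0055)² + (−0.0225)² + (+0.0605)² + (+0.0005)² + (−0.2005)² + (−0.0595)² + (−0.0725)² = 0.1162
Variance = 0.1162 / 11 = 0.0106
SE* = √0.0106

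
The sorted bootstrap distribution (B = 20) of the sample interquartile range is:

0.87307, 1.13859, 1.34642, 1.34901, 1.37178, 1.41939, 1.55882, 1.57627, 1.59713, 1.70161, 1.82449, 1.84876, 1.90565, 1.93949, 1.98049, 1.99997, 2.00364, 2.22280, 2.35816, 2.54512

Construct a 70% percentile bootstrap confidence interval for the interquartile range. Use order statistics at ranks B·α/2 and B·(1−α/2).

(1.34642, 2.00364)

α = 0.30; lower rank = 20 × 0.150 = 3; upper rank = 20 × 0.850 = 17.
The 3rd smallest replicate is 1.34642; the 17th is 2.00364.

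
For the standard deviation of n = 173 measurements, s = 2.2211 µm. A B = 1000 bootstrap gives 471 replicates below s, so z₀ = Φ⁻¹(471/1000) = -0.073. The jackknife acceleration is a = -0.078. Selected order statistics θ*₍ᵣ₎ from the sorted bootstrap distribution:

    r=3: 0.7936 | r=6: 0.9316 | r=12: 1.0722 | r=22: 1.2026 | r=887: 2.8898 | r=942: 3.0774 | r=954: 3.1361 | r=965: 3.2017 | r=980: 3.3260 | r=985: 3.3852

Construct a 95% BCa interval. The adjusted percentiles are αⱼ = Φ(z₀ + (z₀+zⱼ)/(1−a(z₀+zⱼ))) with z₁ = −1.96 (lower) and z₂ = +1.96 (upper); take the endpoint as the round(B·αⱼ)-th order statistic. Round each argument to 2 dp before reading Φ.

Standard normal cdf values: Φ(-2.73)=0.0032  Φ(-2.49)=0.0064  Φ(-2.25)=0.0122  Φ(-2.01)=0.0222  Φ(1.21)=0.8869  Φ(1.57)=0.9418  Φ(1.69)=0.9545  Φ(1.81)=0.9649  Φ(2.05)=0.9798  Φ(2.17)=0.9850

(0.9316, 3.0774)

Lower: z₀ + z₁ = -0.073 + (-1.960) = -2.033; 1 − a(z₀+z₁) = 1 − (-0.078)(-2.033) = 0.8414; argument = -0.073 + (-2.033)/0.8414 = -2.4891 → -2.49.
α₁ = Φ(-2.49) = 0.0064; rank = round(1000 × 0.0064) = 6; θ*₍6₎ = 0.9316.
Upper: z₀ + z₂ = 1.887; 1 − a(z₀+z₂) = 1.1472; argument = 1.5719 → 1.57; α₂ = 0.9418; rank = 942; θ*₍942₎ = 3.0774.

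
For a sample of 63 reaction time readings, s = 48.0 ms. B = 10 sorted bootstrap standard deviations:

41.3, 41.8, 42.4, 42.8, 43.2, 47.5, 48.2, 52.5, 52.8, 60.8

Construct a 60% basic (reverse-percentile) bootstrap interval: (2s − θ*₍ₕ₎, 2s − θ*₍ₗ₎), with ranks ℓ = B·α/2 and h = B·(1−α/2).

(43.5, 54.2)

Percentile endpoints at ranks 2 and 8: θ*₍2₎ = 41.8, θ*₍8₎ = 52.5.
Basic interval reflects these around s:
  lower = 2 × 48.0 − 52.5 = 43.5
  upper = 2 × 48.0 − 41.8 = 54.2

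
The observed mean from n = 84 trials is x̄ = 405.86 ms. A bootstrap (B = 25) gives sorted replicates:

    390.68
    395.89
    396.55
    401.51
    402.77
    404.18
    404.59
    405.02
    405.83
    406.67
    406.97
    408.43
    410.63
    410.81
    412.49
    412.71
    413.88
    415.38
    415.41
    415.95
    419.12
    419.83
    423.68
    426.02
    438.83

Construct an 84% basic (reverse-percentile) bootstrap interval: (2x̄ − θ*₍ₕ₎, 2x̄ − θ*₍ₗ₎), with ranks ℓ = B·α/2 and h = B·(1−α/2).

(388.04, 415.83)

Percentile endpoints at ranks 2 and 23: θ*₍2₎ = 395.89, θ*₍23₎ = 423.68.
Basic interval reflects these around x̄:
  lower = 2 × 405.86 − 423.68 = 388.04
  upper = 2 × 405.86 − 395.89 = 415.83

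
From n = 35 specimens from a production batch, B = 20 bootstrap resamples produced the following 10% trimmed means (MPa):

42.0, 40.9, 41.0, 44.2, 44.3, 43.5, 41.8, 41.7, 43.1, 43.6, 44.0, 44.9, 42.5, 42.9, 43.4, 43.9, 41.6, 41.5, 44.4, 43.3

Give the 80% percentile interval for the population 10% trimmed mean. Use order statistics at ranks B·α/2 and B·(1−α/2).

Sorted replicates: 40.9, 41.0, 41.5, 41.6, 41.7, 41.8, 42.0, 42.5, 42.9, 43.1, 43.3, 43.4, 43.5, 43.6, 43.9, 44.0, 44.2, 44.3, 44.4, 44.9
α = 0.20; lower rank = 20 × 0.100 = 2; upper rank = 20 × 0.900 = 18.
The 2nd smallest replicate is 41.0; the 18th is 44.3.

(41.0, 44.3)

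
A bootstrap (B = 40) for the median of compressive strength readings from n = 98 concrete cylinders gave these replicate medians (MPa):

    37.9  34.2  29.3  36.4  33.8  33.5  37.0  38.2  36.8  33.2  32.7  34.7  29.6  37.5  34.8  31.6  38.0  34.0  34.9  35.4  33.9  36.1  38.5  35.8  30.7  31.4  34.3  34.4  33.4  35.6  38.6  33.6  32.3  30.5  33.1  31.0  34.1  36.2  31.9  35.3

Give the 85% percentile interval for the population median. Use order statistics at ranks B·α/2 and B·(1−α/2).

(30.5, 38.0)

Sorted replicates: 29.3, 29.6, 30.5, 30.7, 31.0, 31.4, 31.6, 31.9, 32.3, 32.7, 33.1, 33.2, 33.4, 33.5, 33.6, 33.8, 33.9, 34.0, 34.1, 34.2, 34.3, 34.4, 34.7, 34.8, 34.9, 35.3, 35.4, 35.6, 35.8, 36.1, 36.2, 36.4, 36.8, 37.0, 37.5, 37.9, 38.0, 38.2, 38.5, 38.6
α = 0.15; lower rank = 40 × 0.075 = 3; upper rank = 40 × 0.925 = 37.
The 3rd smallest replicate is 30.5; the 37th is 38.0.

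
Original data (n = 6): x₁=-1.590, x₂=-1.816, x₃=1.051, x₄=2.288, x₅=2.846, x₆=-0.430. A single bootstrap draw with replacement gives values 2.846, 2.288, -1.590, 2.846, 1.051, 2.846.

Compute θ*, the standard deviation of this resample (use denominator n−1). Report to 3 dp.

Mean = 1.7145; sum of squared deviations = 15.5297
s² = 15.5297 / 5 = 3.1059
s = √3.1059 = 1.762

θ* = 1.762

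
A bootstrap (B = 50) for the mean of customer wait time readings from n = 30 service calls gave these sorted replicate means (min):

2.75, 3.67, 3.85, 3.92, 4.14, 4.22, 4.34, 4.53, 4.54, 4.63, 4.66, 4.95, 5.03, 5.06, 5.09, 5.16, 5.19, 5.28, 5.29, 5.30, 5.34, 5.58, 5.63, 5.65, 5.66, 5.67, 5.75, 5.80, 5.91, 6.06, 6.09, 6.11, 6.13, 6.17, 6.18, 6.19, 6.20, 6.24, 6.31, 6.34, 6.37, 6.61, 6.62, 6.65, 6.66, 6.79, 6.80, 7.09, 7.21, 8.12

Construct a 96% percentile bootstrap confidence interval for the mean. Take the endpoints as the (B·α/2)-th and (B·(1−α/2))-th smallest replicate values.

(2.75, 7.21)

α = 0.04; lower rank = 50 × 0.020 = 1; upper rank = 50 × 0.980 = 49.
The 1st smallest replicate is 2.75; the 49th is 7.21.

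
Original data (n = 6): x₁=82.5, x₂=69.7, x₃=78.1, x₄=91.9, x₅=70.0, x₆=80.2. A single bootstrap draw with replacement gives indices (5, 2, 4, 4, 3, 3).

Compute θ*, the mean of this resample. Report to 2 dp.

Resample values: 70.0, 69.7, 91.9, 91.9, 78.1, 78.1.
Mean = (70.0 + 69.7 + 91.9 + 91.9 + 78.1 + 78.1) / 6 = 479.70 / 6 = 79.95

θ* = 79.95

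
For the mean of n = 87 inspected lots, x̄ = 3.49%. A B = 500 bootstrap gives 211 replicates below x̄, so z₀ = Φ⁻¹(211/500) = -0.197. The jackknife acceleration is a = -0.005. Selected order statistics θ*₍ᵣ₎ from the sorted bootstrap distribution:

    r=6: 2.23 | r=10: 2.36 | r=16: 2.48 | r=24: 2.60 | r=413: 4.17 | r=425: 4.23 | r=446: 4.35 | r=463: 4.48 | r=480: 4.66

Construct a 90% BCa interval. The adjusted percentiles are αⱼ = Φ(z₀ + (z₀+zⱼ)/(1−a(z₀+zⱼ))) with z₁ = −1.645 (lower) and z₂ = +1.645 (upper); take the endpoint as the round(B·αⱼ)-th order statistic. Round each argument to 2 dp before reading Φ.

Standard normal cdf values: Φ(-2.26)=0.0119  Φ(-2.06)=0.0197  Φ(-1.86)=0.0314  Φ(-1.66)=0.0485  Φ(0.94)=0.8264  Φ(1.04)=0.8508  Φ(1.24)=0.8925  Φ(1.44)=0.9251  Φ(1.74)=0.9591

(2.36, 4.35)

Lower: z₀ + z₁ = -0.197 + (-1.645) = -1.842; 1 − a(z₀+z₁) = 1 − (-0.005)(-1.842) = 0.9908; argument = -0.197 + (-1.842)/0.9908 = -2.0561 → -2.06.
α₁ = Φ(-2.06) = 0.0197; rank = round(500 × 0.0197) = 10; θ*₍10₎ = 2.36.
Upper: z₀ + z₂ = 1.448; 1 − a(z₀+z₂) = 1.0072; argument = 1.2406 → 1.24; α₂ = 0.8925; rank = 446; θ*₍446₎ = 4.35.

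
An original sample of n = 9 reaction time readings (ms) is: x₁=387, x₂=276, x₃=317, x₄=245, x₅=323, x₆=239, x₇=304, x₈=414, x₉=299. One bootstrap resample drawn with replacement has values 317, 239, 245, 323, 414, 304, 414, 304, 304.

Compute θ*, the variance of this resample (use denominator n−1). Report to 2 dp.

Mean = 318.2222; sum of squared deviations = 30615.5556
s² = 30615.5556 / 8 = 3826.9444

θ* = 3826.94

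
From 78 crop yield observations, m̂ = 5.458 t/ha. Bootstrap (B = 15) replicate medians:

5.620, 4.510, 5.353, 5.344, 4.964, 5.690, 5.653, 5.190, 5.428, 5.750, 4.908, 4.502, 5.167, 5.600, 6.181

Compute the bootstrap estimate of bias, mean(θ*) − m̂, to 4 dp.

bias = −0.1340

mean(θ*) = (5.620 + 4.510 + 5.353 + 5.344 + 4.964 + 5.690 + 5.653 + 5.190 + 5.428 + 5.750 + 4.908 + 4.502 + 5.167 + 5.600 + 6.181) / 15 = 5.32400
bias = 5.32400 − 5.458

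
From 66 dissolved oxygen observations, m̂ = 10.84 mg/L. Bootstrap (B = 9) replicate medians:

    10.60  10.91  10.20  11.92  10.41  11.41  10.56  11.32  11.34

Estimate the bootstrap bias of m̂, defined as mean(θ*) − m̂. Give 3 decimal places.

mean(θ*) = (10.60 + 10.91 + 10.20 + 11.92 + 10.41 + 11.41 + 10.56 + 11.32 + 11.34) / 9 = 10.9633
bias = 10.9633 − 10.84

bias = +0.123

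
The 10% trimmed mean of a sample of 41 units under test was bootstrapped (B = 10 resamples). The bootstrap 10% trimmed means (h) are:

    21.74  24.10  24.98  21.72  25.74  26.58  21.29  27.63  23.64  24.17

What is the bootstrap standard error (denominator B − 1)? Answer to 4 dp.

Bootstrap SE is the standard deviation of the 10 replicate 10% trimmed means.
Mean of replicates: (21.74 + 24.10 + 24.98 + 21.72 + 25.74 + 26.58 + 21.29 + 27.63 + 23.64 + 24.17) / 10 = 241.59000 / 10 = 24.15900
Sum of squared deviations: (−2.41900)² + (−0.05900)² + (+0.82100)² + (−2.43900)² + (+1.58100)² + (+2.42100)² + (−2.86900)² + (+3.47100)² + (−0.51900)² + (+0.01100)² = 41.38709
Variance = 41.38709 / 9 = 4.59857
SE* = √4.59857

SE* = 2.1444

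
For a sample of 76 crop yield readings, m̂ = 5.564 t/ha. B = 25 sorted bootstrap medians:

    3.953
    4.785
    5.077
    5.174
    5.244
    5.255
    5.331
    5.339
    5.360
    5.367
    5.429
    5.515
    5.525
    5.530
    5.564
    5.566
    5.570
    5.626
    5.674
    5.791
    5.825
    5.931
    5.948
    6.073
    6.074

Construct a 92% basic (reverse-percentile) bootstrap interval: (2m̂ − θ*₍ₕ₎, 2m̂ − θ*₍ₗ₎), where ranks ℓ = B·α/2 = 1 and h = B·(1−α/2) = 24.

Percentile endpoints at ranks 1 and 24: θ*₍1₎ = 3.953, θ*₍24₎ = 6.073.
Basic interval reflects these around m̂:
  lower = 2 × 5.564 − 6.073 = 5.055
  upper = 2 × 5.564 − 3.953 = 7.175

(5.055, 7.175)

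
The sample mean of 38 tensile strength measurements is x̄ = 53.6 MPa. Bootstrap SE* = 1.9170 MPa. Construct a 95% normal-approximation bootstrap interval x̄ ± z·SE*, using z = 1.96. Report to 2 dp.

Margin = 1.96 × 1.9170 = 3.757
Interval: 53.6 ± 3.757

(49.84, 57.36)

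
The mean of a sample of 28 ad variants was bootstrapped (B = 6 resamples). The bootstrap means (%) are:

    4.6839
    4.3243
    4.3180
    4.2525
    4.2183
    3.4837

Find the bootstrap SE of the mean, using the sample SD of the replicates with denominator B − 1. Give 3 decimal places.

Bootstrap SE is the standard deviation of the 6 replicate means.
Mean of replicates: (4.6839 + 4.3243 + 4.3180 + 4.2525 + 4.2183 + 3.4837) / 6 = 25.28070 / 6 = 4.21345
Sum of squared deviations: (+0.47045)² + (+0.11085)² + (+0.10455)² + (+0.03905)² + (+0.00485)² + (−0.72975)² = 0.77863
Variance = 0.77863 / 5 = 0.15573
SE* = √0.15573

SE* = 0.395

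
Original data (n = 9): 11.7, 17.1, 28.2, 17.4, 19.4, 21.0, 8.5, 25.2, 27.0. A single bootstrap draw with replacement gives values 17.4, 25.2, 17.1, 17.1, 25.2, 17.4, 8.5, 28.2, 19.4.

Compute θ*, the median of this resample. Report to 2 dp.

Sorted: 8.5, 17.1, 17.1, 17.4, 17.4, 19.4, 25.2, 25.2, 28.2
Median = middle value = 17.40

θ* = 17.40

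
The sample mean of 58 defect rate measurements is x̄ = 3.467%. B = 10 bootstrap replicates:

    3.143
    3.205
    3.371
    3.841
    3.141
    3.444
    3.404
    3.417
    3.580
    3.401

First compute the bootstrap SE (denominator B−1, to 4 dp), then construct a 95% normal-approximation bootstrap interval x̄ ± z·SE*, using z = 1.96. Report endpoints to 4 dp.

Mean of replicates = 3.3947; sum of squared deviations = 0.4008; SE* = √(0.4008/9) = 0.2110
Margin = 1.96 × 0.2110 = 0.41356
Interval: 3.467 ± 0.41356

(3.0534, 3.8806)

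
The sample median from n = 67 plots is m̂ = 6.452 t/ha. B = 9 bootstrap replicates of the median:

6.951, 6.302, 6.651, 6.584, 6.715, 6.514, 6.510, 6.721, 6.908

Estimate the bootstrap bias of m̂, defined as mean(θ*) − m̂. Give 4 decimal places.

bias = +0.1987

mean(θ*) = (6.951 + 6.302 + 6.651 + 6.584 + 6.715 + 6.514 + 6.510 + 6.721 + 6.908) / 9 = 6.65067
bias = 6.65067 − 6.452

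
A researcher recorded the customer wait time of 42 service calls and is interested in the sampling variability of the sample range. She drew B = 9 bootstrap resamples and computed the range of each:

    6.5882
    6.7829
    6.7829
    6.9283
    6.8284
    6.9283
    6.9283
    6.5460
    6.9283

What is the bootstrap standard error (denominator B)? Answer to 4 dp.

SE* = 0.1400

Bootstrap SE is the standard deviation of the 9 replicate ranges.
Mean of replicates: (6.5882 + 6.7829 + 6.7829 + 6.9283 + 6.8284 + 6.9283 + 6.9283 + 6.5460 + 6.9283) / 9 = 61.24160 / 9 = 6.80462
Sum of squared deviations: (−0.21642)² + (−0.02172)² + (−0.02172)² + (+0.12368)² + (+0.02378)² + (+0.12368)² + (+0.12368)² + (−0.25862)² + (+0.12368)² = 0.17642
Variance = 0.17642 / 9 = 0.01960
SE* = √0.01960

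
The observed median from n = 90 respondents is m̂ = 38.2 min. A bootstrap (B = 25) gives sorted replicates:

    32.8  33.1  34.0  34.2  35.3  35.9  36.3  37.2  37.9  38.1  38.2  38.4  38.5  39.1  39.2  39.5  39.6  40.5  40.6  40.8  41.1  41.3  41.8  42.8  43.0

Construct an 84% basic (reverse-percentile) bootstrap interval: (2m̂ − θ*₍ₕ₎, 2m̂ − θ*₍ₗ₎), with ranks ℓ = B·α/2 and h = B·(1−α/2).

(34.6, 43.3)

Percentile endpoints at ranks 2 and 23: θ*₍2₎ = 33.1, θ*₍23₎ = 41.8.
Basic interval reflects these around m̂:
  lower = 2 × 38.2 − 41.8 = 34.6
  upper = 2 × 38.2 − 33.1 = 43.3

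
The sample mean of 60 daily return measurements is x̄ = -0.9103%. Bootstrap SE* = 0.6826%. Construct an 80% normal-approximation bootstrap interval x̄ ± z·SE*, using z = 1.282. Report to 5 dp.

Margin = 1.282 × 0.6826 = 0.875093
Interval: -0.9103 ± 0.875093

(-1.78539, -0.03521)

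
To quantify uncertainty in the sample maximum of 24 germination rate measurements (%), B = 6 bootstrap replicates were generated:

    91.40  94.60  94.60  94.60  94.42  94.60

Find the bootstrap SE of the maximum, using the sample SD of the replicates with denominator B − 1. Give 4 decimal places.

Bootstrap SE is the standard deviation of the 6 replicate maximums.
Mean of replicates: (91.40 + 94.60 + 94.60 + 94.60 + 94.42 + 94.60) / 6 = 564.22000 / 6 = 94.03667
Sum of squared deviations: (−2.63667)² + (+0.56333)² + (+0.56333)² + (+0.56333)² + (+0.38333)² + (+0.56333)² = 8.36833
Variance = 8.36833 / 5 = 1.67367
SE* = √1.67367

SE* = 1.2937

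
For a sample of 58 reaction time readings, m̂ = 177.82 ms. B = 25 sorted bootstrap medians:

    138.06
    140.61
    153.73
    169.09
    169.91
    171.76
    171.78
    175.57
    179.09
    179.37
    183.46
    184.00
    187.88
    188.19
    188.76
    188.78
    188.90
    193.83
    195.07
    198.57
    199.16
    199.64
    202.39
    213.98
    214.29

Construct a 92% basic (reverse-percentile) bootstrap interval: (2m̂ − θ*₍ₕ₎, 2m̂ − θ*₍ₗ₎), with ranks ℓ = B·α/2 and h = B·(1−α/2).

(141.66, 217.58)

Percentile endpoints at ranks 1 and 24: θ*₍1₎ = 138.06, θ*₍24₎ = 213.98.
Basic interval reflects these around m̂:
  lower = 2 × 177.82 − 213.98 = 141.66
  upper = 2 × 177.82 − 138.06 = 217.58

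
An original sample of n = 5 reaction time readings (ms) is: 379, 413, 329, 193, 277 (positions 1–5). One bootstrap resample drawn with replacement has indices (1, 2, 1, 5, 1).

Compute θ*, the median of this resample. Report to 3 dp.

θ* = 379.000

Resample values: 379, 413, 379, 277, 379.
Sorted: 277, 379, 379, 379, 413
Median = middle value = 379.000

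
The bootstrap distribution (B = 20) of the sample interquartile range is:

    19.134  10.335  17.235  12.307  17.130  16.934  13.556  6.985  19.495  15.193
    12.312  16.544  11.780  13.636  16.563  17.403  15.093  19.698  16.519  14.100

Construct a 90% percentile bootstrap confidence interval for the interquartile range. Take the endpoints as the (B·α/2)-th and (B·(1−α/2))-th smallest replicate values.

Sorted replicates: 6.985, 10.335, 11.780, 12.307, 12.312, 13.556, 13.636, 14.100, 15.093, 15.193, 16.519, 16.544, 16.563, 16.934, 17.130, 17.235, 17.403, 19.134, 19.495, 19.698
α = 0.10; lower rank = 20 × 0.050 = 1; upper rank = 20 × 0.950 = 19.
The 1st smallest replicate is 6.985; the 19th is 19.495.

(6.985, 19.495)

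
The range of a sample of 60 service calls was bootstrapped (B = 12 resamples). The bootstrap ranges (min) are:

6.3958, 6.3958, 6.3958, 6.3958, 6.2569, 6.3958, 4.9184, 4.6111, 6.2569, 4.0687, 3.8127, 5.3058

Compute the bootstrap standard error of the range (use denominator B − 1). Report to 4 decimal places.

SE* = 1.0044

Bootstrap SE is the standard deviation of the 12 replicate ranges.
Mean of replicates: (6.3958 + 6.3958 + 6.3958 + 6.3958 + 6.2569 + 6.3958 + 4.9184 + 4.6111 + 6.2569 + 4.0687 + 3.8127 + 5.3058) / 12 = 67.20950 / 12 = 5.60079
Sum of squared deviations: (+0.79501)² + (+0.79501)² + (+0.79501)² + (+0.79501)² + (+0.65611)² + (+0.79501)² + (−0.68239)² + (−0.98969)² + (+0.65611)² + (−1.53209)² + (−1.78809)² + (−0.29499)² = 11.09789
Variance = 11.09789 / 11 = 1.00890
SE* = √1.00890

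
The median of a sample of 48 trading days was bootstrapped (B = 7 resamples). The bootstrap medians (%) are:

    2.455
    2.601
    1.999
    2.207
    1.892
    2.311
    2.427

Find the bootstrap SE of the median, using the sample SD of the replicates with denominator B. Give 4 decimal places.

SE* = 0.2362

Bootstrap SE is the standard deviation of the 7 replicate medians.
Mean of replicates: (2.455 + 2.601 + 1.999 + 2.207 + 1.892 + 2.311 + 2.427) / 7 = 15.89200 / 7 = 2.27029
Sum of squared deviations: (+0.18471)² + (+0.33071)² + (−0.27129)² + (−0.06329)² + (−0.37829)² + (+0.04071)² + (+0.15671)² = 0.39041
Variance = 0.39041 / 7 = 0.05577
SE* = √0.05577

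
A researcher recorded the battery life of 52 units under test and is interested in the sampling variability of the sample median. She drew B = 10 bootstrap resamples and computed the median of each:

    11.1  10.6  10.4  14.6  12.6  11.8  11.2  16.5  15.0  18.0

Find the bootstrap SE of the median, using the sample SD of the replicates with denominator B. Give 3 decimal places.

SE* = 2.539

Bootstrap SE is the standard deviation of the 10 replicate medians.
Mean of replicates: (11.1 + 10.6 + 10.4 + 14.6 + 12.6 + 11.8 + 11.2 + 16.5 + 15.0 + 18.0) / 10 = 131.8000 / 10 = 13.1800
Sum of squared deviations: (−2.0800)² + (−2.5800)² + (−2.7800)² + (+1.4200)² + (−0.5800)² + (−1.3800)² + (−1.9800)² + (+3.3200)² + (+1.8200)² + (+4.8200)² = 64.4560
Variance = 64.4560 / 10 = 6.4456
SE* = √6.4456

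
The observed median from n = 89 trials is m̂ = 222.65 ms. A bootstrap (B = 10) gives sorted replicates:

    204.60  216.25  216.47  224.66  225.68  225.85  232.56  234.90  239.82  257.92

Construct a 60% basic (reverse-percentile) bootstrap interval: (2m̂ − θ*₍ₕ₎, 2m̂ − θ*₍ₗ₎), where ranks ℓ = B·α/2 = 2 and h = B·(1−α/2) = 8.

Percentile endpoints at ranks 2 and 8: θ*₍2₎ = 216.25, θ*₍8₎ = 234.90.
Basic interval reflects these around m̂:
  lower = 2 × 222.65 − 234.90 = 210.40
  upper = 2 × 222.65 − 216.25 = 229.05

(210.40, 229.05)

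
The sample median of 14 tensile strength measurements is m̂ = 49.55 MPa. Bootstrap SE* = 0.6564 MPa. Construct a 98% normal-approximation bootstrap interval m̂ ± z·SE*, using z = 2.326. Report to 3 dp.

Margin = 2.326 × 0.6564 = 1.5268
Interval: 49.55 ± 1.5268

(48.023, 51.077)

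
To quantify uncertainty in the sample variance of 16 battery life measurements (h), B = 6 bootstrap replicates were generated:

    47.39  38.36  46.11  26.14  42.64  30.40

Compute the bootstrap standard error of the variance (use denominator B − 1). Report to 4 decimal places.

SE* = 8.6311

Bootstrap SE is the standard deviation of the 6 replicate variances.
Mean of replicates: (47.39 + 38.36 + 46.11 + 26.14 + 42.64 + 30.40) / 6 = 231.04000 / 6 = 38.50667
Sum of squared deviations: (+8.88333)² + (−0.14667)² + (+7.60333)² + (−12.36667)² + (+4.13333)² + (−8.10667)² = 372.48273
Variance = 372.48273 / 5 = 74.49655
SE* = √74.49655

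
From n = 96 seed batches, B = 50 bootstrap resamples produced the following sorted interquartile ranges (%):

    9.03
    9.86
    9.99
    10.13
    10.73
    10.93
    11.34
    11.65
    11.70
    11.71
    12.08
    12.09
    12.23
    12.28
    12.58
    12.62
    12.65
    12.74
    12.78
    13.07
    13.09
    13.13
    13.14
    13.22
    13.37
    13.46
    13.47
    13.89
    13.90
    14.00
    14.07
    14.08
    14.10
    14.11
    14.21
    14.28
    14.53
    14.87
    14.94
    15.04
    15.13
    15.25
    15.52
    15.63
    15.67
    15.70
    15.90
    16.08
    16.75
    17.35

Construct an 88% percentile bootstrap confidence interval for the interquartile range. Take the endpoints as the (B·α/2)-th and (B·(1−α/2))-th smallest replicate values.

α = 0.12; lower rank = 50 × 0.060 = 3; upper rank = 50 × 0.940 = 47.
The 3rd smallest replicate is 9.99; the 47th is 15.90.

(9.99, 15.90)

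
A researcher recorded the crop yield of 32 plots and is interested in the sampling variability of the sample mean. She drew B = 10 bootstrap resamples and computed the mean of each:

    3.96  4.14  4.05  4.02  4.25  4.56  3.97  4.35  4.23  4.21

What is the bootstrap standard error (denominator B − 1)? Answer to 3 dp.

Bootstrap SE is the standard deviation of the 10 replicate means.
Mean of replicates: (3.96 + 4.14 + 4.05 + 4.02 + 4.25 + 4.56 + 3.97 + 4.35 + 4.23 + 4.21) / 10 = 41.7400 / 10 = 4.1740
Sum of squared deviations: (−0.2140)² + (−0.0340)² + (−0.1240)² + (−0.1540)² + (+0.0760)² + (+0.3860)² + (−0.2040)² + (+0.1760)² + (+0.0560)² + (+0.0360)² = 0.3178
Variance = 0.3178 / 9 = 0.0353
SE* = √0.0353

SE* = 0.188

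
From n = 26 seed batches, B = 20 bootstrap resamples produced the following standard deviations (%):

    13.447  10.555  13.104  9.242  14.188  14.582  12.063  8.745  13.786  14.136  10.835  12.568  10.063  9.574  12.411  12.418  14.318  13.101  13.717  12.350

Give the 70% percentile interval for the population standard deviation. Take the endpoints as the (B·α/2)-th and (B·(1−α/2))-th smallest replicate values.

(9.574, 14.136)

Sorted replicates: 8.745, 9.242, 9.574, 10.063, 10.555, 10.835, 12.063, 12.350, 12.411, 12.418, 12.568, 13.101, 13.104, 13.447, 13.717, 13.786, 14.136, 14.188, 14.318, 14.582
α = 0.30; lower rank = 20 × 0.150 = 3; upper rank = 20 × 0.850 = 17.
The 3rd smallest replicate is 9.574; the 17th is 14.136.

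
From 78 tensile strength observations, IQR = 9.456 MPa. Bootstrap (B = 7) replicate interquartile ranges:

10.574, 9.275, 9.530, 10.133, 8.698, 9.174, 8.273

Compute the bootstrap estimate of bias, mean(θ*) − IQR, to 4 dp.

bias = −0.0764

mean(θ*) = (10.574 + 9.275 + 9.530 + 10.133 + 8.698 + 9.174 + 8.273) / 7 = 9.37957
bias = 9.37957 − 9.456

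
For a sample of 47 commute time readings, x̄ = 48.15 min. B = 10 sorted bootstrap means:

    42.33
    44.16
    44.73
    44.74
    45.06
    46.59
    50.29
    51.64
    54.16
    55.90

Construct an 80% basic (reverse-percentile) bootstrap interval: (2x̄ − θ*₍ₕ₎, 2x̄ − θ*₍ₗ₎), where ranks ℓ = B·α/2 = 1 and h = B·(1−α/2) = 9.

Percentile endpoints at ranks 1 and 9: θ*₍1₎ = 42.33, θ*₍9₎ = 54.16.
Basic interval reflects these around x̄:
  lower = 2 × 48.15 − 54.16 = 42.14
  upper = 2 × 48.15 − 42.33 = 53.97

(42.14, 53.97)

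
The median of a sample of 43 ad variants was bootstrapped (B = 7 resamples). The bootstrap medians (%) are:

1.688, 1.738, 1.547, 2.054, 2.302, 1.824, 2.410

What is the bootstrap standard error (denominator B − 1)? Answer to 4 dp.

SE* = 0.3259

Bootstrap SE is the standard deviation of the 7 replicate medians.
Mean of replicates: (1.688 + 1.738 + 1.547 + 2.054 + 2.302 + 1.824 + 2.410) / 7 = 13.56300 / 7 = 1.93757
Sum of squared deviations: (−0.24957)² + (−0.19957)² + (−0.39057)² + (+0.11643)² + (+0.36443)² + (−0.11357)² + (+0.47243)² = 0.63711
Variance = 0.63711 / 6 = 0.10619
SE* = √0.10619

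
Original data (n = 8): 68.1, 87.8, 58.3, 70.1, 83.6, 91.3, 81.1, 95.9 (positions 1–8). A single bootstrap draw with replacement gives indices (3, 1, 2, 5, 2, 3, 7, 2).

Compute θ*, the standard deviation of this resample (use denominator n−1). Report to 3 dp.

θ* = 13.025

Resample values: 58.3, 68.1, 87.8, 83.6, 87.8, 58.3, 81.1, 87.8.
Mean = 76.6000; sum of squared deviations = 1187.6000
s² = 1187.6000 / 7 = 169.6571
s = √169.6571 = 13.025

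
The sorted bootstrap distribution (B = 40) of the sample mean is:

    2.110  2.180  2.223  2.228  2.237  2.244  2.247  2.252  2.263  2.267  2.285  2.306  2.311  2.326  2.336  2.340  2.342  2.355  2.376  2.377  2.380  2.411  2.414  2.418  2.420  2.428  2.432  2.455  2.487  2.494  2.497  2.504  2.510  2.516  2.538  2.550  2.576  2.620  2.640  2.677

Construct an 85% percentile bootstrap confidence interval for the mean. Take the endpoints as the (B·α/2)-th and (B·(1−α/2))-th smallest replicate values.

(2.223, 2.576)

α = 0.15; lower rank = 40 × 0.075 = 3; upper rank = 40 × 0.925 = 37.
The 3rd smallest replicate is 2.223; the 37th is 2.576.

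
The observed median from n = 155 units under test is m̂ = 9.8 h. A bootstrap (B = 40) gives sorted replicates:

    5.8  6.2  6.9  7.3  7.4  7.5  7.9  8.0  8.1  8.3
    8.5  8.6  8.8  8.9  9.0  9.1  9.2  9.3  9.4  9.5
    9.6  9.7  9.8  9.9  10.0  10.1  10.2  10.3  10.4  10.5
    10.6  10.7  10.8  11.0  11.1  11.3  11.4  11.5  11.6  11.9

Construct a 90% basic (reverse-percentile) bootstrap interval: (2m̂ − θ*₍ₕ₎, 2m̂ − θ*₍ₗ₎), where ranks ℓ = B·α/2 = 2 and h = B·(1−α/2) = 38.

Percentile endpoints at ranks 2 and 38: θ*₍2₎ = 6.2, θ*₍38₎ = 11.5.
Basic interval reflects these around m̂:
  lower = 2 × 9.8 − 11.5 = 8.1
  upper = 2 × 9.8 − 6.2 = 13.4

(8.1, 13.4)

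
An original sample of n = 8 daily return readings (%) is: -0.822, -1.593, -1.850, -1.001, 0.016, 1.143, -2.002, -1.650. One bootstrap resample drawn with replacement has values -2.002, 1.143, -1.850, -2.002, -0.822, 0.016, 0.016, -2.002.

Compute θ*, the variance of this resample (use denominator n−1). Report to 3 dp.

Mean = -0.9379; sum of squared deviations = 10.3923
s² = 10.3923 / 7 = 1.4846

θ* = 1.485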